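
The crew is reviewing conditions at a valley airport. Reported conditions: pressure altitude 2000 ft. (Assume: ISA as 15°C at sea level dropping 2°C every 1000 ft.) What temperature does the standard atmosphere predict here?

11°C

ISA temperature = 15 − 2 × (2000/1000) = 15 − 4 = 11°C.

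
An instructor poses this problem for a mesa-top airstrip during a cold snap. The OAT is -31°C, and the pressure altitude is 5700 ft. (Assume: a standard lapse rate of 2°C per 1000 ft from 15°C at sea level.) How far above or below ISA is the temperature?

ISA temperature at 5700 ft = 15 − 2 × (5700/1000) = 3.6°C.
Deviation = OAT − ISA = -31 − 3.6 = -34.6°C.

ISA-34.6°C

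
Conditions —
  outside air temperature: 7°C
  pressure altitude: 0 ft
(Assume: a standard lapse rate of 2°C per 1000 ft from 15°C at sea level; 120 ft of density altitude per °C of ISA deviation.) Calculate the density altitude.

ISA temperature at 0 ft = 15 − 2 × (0/1000) = 15°C.
ISA deviation = 7 − 15 = -8°C.
Density altitude = 0 + 120 × (-8) = 0 + (-960) = -960 ft.

-960 ft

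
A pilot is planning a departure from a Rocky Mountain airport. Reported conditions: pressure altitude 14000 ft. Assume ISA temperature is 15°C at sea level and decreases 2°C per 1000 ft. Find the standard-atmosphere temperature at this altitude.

-13°C

ISA temperature = 15 − 2 × (14000/1000) = 15 − 28 = -13°C.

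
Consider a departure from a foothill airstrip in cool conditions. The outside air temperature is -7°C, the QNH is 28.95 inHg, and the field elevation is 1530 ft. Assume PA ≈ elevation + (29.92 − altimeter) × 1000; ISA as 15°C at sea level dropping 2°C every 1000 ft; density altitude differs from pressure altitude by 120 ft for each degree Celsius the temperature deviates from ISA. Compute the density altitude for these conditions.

Pressure altitude = 1530 + (29.92 − 28.95) × 1000 = 1530 + (+970) = 2500 ft.
ISA temperature at 2500 ft = 15 − 2 × (2500/1000) = 10°C.
ISA deviation = -7 − 10 = -17°C.
Density altitude = 2500 + 120 × (-17) = 460 ft.

460 ft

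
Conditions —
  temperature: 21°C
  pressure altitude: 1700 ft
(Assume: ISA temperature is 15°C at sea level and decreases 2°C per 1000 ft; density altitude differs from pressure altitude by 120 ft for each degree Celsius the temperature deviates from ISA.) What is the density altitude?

2828 ft

ISA temperature at 1700 ft = 15 − 2 × (1700/1000) = 11.6°C.
ISA deviation = 21 − 11.6 = +9.4°C.
Density altitude = 1700 + 120 × (9.4) = 1700 + (+1128) = 2828 ft.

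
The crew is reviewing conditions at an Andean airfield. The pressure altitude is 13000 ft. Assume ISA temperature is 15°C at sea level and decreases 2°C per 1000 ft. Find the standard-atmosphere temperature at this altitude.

ISA temperature = 15 − 2 × (13000/1000) = 15 − 26 = -11°C.

-11°C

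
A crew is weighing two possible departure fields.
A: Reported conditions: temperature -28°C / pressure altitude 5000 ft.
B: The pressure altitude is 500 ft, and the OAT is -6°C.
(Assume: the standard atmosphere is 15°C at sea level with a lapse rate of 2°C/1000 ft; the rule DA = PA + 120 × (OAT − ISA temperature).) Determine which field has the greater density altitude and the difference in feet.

A by 2940 ft

A: ISA temp = 5°C, deviation -33°C, DA = 5000 + 120 × (-33) = 1040 ft.
B: ISA temp = 14°C, deviation -20°C, DA = 500 + 120 × (-20) = -1900 ft.
A is higher by 1040 − (-1900) = 2940 ft.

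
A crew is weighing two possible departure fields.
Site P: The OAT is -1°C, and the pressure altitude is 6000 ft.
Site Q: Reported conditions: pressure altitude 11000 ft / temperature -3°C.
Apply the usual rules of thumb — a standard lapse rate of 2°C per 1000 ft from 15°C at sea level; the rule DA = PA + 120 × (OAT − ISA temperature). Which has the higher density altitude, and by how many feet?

Site Q by 5960 ft

Site P: ISA temp = 3°C, deviation -4°C, DA = 6000 + 120 × (-4) = 5520 ft.
Site Q: ISA temp = -7°C, deviation +4°C, DA = 11000 + 120 × 4 = 11480 ft.
Site Q is higher by 11480 − 5520 = 5960 ft.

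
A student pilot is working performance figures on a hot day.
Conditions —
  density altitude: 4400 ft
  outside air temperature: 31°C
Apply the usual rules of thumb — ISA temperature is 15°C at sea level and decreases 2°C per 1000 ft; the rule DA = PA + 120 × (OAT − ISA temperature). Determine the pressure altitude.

2000 ft

DA = PA + 120 × (OAT − (15 − 2·PA/1000)) = PA + 120·OAT − 1800 + 0.24·PA = 1.24·PA + 120·OAT − 1800.
So 1.24·PA = 4400 − 120 × 31 + 1800 = 2480.
PA = 2480 / 1.24 = 2000 ft.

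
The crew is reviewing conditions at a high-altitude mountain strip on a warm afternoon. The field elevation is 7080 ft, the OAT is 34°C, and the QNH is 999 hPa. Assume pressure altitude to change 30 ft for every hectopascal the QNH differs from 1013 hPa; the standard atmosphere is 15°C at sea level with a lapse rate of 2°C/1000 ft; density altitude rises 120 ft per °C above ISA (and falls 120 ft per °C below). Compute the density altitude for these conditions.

11580 ft

Pressure altitude = 7080 + (1013 − 999) × 30 = 7080 + (+420) = 7500 ft.
ISA temperature at 7500 ft = 15 − 2 × (7500/1000) = 0°C.
ISA deviation = 34 − 0 = +34°C.
Density altitude = 7500 + 120 × (34) = 11580 ft.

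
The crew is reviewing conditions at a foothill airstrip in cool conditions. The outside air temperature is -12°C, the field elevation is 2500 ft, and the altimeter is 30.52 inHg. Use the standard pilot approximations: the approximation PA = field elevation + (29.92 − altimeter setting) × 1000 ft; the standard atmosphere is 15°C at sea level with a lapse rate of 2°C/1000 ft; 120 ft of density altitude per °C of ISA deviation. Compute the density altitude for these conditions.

-884 ft

Pressure altitude = 2500 + (29.92 − 30.52) × 1000 = 2500 + (-600) = 1900 ft.
ISA temperature at 1900 ft = 15 − 2 × (1900/1000) = 11.2°C.
ISA deviation = -12 − 11.2 = -23.2°C.
Density altitude = 1900 + 120 × (-23.2) = -884 ft.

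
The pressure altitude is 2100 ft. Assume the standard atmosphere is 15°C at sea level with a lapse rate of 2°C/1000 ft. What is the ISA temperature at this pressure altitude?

10.8°C

ISA temperature = 15 − 2 × (2100/1000) = 15 − 4.2 = 10.8°C.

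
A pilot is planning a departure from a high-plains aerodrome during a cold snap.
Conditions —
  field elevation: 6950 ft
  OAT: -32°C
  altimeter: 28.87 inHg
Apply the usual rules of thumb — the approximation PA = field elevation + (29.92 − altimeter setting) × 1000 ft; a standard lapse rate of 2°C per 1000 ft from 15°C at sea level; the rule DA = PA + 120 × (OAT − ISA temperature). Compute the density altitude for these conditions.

4280 ft

Pressure altitude = 6950 + (29.92 − 28.87) × 1000 = 6950 + (+1050) = 8000 ft.
ISA temperature at 8000 ft = 15 − 2 × (8000/1000) = -1°C.
ISA deviation = -32 − (-1) = -31°C.
Density altitude = 8000 + 120 × (-31) = 4280 ft.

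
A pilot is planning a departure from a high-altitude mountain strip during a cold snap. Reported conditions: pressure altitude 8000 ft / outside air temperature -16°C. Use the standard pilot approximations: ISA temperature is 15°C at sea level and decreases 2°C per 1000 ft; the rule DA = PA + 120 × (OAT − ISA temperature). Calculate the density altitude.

ISA temperature at 8000 ft = 15 − 2 × (8000/1000) = -1°C.
ISA deviation = -16 − (-1) = -15°C.
Density altitude = 8000 + 120 × (-15) = 8000 + (-1800) = 6200 ft.

6200 ft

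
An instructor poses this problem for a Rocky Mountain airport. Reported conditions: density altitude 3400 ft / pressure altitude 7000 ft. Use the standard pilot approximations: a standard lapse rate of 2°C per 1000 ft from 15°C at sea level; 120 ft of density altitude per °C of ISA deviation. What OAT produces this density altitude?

-29°C

Density altitude − pressure altitude = 3400 − 7000 = -3600 ft.
At 120 ft/°C that is an ISA deviation of -3600/120 = -30°C.
ISA temperature at 7000 ft = 15 − 2 × (7000/1000) = 1°C.
OAT = ISA + deviation = 1 + (-30) = -29°C.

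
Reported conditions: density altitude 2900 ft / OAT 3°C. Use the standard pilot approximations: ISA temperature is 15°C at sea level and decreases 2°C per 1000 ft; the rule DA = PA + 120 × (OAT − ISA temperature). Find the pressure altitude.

DA = PA + 120 × (OAT − (15 − 2·PA/1000)) = PA + 120·OAT − 1800 + 0.24·PA = 1.24·PA + 120·OAT − 1800.
So 1.24·PA = 2900 − 120 × 3 + 1800 = 4340.
PA = 4340 / 1.24 = 3500 ft.

3500 ft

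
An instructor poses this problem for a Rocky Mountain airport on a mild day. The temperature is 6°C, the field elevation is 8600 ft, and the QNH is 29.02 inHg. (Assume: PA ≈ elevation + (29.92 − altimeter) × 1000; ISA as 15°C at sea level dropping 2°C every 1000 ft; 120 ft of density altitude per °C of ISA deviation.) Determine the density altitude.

10700 ft

Pressure altitude = 8600 + (29.92 − 29.02) × 1000 = 8600 + (+900) = 9500 ft.
ISA temperature at 9500 ft = 15 − 2 × (9500/1000) = -4°C.
ISA deviation = 6 − (-4) = +10°C.
Density altitude = 9500 + 120 × (10) = 10700 ft.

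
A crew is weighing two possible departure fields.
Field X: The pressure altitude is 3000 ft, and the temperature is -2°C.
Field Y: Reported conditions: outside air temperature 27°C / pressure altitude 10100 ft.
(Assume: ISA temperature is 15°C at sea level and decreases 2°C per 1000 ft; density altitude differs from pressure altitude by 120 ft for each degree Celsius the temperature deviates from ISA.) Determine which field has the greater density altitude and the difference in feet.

Field X: ISA temp = 9°C, deviation -11°C, DA = 3000 + 120 × (-11) = 1680 ft.
Field Y: ISA temp = -5.2°C, deviation +32.2°C, DA = 10100 + 120 × 32.2 = 13964 ft.
Field Y is higher by 13964 − 1680 = 12284 ft.

Field Y by 12284 ft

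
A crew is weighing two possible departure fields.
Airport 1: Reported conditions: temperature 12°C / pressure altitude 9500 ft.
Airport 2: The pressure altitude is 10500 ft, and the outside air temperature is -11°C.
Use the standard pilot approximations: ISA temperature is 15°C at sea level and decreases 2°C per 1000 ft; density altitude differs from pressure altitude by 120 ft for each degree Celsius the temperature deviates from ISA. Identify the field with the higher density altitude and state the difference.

Airport 1 by 1520 ft

Airport 1: ISA temp = -4°C, deviation +16°C, DA = 9500 + 120 × 16 = 11420 ft.
Airport 2: ISA temp = -6°C, deviation -5°C, DA = 10500 + 120 × (-5) = 9900 ft.
Airport 1 is higher by 11420 − 9900 = 1520 ft.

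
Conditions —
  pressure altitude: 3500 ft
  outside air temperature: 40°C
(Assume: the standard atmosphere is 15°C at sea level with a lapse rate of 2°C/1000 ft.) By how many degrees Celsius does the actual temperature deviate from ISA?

ISA temperature at 3500 ft = 15 − 2 × (3500/1000) = 8°C.
Deviation = OAT − ISA = 40 − 8 = +32°C.

ISA+32°C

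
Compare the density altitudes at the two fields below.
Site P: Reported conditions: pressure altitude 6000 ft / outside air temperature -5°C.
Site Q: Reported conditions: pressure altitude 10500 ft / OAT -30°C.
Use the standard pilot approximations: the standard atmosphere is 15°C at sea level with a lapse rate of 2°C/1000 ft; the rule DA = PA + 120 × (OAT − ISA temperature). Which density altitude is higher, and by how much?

Site P: ISA temp = 3°C, deviation -8°C, DA = 6000 + 120 × (-8) = 5040 ft.
Site Q: ISA temp = -6°C, deviation -24°C, DA = 10500 + 120 × (-24) = 7620 ft.
Site Q is higher by 7620 − 5040 = 2580 ft.

Site Q by 2580 ft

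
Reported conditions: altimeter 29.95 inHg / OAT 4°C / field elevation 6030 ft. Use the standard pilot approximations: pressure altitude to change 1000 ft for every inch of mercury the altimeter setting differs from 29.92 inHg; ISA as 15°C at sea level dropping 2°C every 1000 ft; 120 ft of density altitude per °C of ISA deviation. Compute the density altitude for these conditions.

Pressure altitude = 6030 + (29.92 − 29.95) × 1000 = 6030 + (-30) = 6000 ft.
ISA temperature at 6000 ft = 15 − 2 × (6000/1000) = 3°C.
ISA deviation = 4 − 3 = +1°C.
Density altitude = 6000 + 120 × (1) = 6120 ft.

6120 ft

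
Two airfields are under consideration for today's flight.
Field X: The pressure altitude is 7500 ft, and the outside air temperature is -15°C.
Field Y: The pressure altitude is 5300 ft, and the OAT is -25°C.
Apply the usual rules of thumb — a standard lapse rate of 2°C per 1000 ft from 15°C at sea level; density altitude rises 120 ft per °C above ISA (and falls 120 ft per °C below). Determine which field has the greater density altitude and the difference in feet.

Field X: ISA temp = 0°C, deviation -15°C, DA = 7500 + 120 × (-15) = 5700 ft.
Field Y: ISA temp = 4.4°C, deviation -29.4°C, DA = 5300 + 120 × (-29.4) = 1772 ft.
Field X is higher by 5700 − 1772 = 3928 ft.

Field X by 3928 ft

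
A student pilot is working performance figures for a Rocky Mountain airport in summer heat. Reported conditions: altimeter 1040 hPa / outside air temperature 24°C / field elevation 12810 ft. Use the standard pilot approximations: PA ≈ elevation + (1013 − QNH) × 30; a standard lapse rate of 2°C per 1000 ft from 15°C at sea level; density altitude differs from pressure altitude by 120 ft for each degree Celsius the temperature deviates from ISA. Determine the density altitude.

Pressure altitude = 12810 + (1013 − 1040) × 30 = 12810 + (-810) = 12000 ft.
ISA temperature at 12000 ft = 15 − 2 × (12000/1000) = -9°C.
ISA deviation = 24 − (-9) = +33°C.
Density altitude = 12000 + 120 × (33) = 15960 ft.

15960 ft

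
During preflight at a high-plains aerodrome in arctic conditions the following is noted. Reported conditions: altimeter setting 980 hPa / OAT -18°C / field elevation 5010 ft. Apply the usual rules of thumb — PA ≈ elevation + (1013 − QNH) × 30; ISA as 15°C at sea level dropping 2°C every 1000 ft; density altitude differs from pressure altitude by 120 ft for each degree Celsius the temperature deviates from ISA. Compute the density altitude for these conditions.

Pressure altitude = 5010 + (1013 − 980) × 30 = 5010 + (+990) = 6000 ft.
ISA temperature at 6000 ft = 15 − 2 × (6000/1000) = 3°C.
ISA deviation = -18 − 3 = -21°C.
Density altitude = 6000 + 120 × (-21) = 3480 ft.

3480 ft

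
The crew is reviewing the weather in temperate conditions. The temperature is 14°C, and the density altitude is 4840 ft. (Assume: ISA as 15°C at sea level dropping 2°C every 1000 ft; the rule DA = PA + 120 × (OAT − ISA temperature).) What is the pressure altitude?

DA = PA + 120 × (OAT − (15 − 2·PA/1000)) = PA + 120·OAT − 1800 + 0.24·PA = 1.24·PA + 120·OAT − 1800.
So 1.24·PA = 4840 − 120 × 14 + 1800 = 4960.
PA = 4960 / 1.24 = 4000 ft.

4000 ft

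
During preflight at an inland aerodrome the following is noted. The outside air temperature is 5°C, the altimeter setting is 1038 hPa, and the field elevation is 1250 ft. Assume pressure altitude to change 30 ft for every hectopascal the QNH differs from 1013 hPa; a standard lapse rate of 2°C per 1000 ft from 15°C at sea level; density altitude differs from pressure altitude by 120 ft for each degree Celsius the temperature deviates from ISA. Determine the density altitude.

-580 ft

Pressure altitude = 1250 + (1013 − 1038) × 30 = 1250 + (-750) = 500 ft.
ISA temperature at 500 ft = 15 − 2 × (500/1000) = 14°C.
ISA deviation = 5 − 14 = -9°C.
Density altitude = 500 + 120 × (-9) = -580 ft.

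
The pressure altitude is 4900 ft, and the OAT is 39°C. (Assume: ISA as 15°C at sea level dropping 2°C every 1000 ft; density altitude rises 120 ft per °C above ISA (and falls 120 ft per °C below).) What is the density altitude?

8956 ft

ISA temperature at 4900 ft = 15 − 2 × (4900/1000) = 5.2°C.
ISA deviation = 39 − 5.2 = +33.8°C.
Density altitude = 4900 + 120 × (33.8) = 4900 + (+4056) = 8956 ft.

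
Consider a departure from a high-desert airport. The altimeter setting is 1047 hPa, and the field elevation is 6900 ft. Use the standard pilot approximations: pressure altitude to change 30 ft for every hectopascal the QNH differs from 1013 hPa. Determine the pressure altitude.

Pressure correction = (1013 − 1047) × 30 = -1020 ft.
Pressure altitude = 6900 + (-1020) = 5880 ft.

5880 ft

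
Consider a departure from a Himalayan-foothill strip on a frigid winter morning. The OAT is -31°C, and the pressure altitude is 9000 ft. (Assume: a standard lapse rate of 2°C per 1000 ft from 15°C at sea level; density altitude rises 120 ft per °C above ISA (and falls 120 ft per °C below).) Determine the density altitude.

ISA temperature at 9000 ft = 15 − 2 × (9000/1000) = -3°C.
ISA deviation = -31 − (-3) = -28°C.
Density altitude = 9000 + 120 × (-28) = 9000 + (-3360) = 5640 ft.

5640 ft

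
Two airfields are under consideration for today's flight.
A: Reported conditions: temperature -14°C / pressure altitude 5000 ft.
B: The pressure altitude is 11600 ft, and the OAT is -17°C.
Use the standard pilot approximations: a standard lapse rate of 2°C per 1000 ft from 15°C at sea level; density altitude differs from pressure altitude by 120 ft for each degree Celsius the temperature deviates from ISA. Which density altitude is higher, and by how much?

A: ISA temp = 5°C, deviation -19°C, DA = 5000 + 120 × (-19) = 2720 ft.
B: ISA temp = -8.2°C, deviation -8.8°C, DA = 11600 + 120 × (-8.8) = 10544 ft.
B is higher by 10544 − 2720 = 7824 ft.

B by 7824 ft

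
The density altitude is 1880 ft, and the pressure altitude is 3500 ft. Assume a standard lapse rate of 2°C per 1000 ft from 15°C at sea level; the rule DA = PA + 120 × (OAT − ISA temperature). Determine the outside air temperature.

-5.5°C

Density altitude − pressure altitude = 1880 − 3500 = -1620 ft.
At 120 ft/°C that is an ISA deviation of -1620/120 = -13.5°C.
ISA temperature at 3500 ft = 15 − 2 × (3500/1000) = 8°C.
OAT = ISA + deviation = 8 + (-13.5) = -5.5°C.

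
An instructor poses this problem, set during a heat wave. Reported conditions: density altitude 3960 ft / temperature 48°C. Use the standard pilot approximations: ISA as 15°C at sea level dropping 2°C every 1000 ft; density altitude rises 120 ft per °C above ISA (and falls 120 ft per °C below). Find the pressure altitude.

0 ft

DA = PA + 120 × (OAT − (15 − 2·PA/1000)) = PA + 120·OAT − 1800 + 0.24·PA = 1.24·PA + 120·OAT − 1800.
So 1.24·PA = 3960 − 120 × 48 + 1800 = 0.
PA = 0 / 1.24 = 0 ft.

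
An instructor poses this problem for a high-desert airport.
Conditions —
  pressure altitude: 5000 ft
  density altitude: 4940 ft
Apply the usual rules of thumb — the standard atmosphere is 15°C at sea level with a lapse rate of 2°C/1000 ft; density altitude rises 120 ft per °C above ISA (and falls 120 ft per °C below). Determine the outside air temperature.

4.5°C

Density altitude − pressure altitude = 4940 − 5000 = -60 ft.
At 120 ft/°C that is an ISA deviation of -60/120 = -0.5°C.
ISA temperature at 5000 ft = 15 − 2 × (5000/1000) = 5°C.
OAT = ISA + deviation = 5 + (-0.5) = 4.5°C.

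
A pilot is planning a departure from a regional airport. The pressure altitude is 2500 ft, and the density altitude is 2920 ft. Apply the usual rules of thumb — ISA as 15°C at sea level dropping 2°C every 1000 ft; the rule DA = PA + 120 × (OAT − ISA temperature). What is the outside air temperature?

Density altitude − pressure altitude = 2920 − 2500 = +420 ft.
At 120 ft/°C that is an ISA deviation of 420/120 = +3.5°C.
ISA temperature at 2500 ft = 15 − 2 × (2500/1000) = 10°C.
OAT = ISA + deviation = 10 + (+3.5) = 13.5°C.

13.5°C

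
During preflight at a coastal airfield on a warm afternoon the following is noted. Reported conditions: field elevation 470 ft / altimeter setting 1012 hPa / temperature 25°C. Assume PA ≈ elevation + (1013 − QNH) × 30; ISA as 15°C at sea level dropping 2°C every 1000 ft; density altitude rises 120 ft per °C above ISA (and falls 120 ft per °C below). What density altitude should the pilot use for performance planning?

Pressure altitude = 470 + (1013 − 1012) × 30 = 470 + (+30) = 500 ft.
ISA temperature at 500 ft = 15 − 2 × (500/1000) = 14°C.
ISA deviation = 25 − 14 = +11°C.
Density altitude = 500 + 120 × (11) = 1820 ft.

1820 ft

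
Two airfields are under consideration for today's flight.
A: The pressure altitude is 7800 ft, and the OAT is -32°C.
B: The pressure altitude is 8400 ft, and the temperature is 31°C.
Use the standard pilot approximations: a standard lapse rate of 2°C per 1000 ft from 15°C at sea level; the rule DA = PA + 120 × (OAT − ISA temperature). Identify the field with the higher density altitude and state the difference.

A: ISA temp = -0.6°C, deviation -31.4°C, DA = 7800 + 120 × (-31.4) = 4032 ft.
B: ISA temp = -1.8°C, deviation +32.8°C, DA = 8400 + 120 × 32.8 = 12336 ft.
B is higher by 12336 − 4032 = 8304 ft.

B by 8304 ft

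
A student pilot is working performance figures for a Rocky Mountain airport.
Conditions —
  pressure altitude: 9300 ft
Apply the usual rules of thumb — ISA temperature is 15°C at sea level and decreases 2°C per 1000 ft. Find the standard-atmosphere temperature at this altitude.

-3.6°C

ISA temperature = 15 − 2 × (9300/1000) = 15 − 18.6 = -3.6°C.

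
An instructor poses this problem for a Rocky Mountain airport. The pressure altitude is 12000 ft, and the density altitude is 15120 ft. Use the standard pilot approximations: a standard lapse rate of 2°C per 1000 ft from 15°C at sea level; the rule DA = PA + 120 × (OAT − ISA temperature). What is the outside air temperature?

Density altitude − pressure altitude = 15120 − 12000 = +3120 ft.
At 120 ft/°C that is an ISA deviation of 3120/120 = +26°C.
ISA temperature at 12000 ft = 15 − 2 × (12000/1000) = -9°C.
OAT = ISA + deviation = -9 + (+26) = 17°C.

17°C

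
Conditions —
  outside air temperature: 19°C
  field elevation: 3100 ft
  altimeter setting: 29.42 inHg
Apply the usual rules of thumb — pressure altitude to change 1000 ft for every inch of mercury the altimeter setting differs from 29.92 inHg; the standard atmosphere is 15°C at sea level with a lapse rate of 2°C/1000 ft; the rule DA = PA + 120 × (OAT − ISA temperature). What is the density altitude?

4944 ft

Pressure altitude = 3100 + (29.92 − 29.42) × 1000 = 3100 + (+500) = 3600 ft.
ISA temperature at 3600 ft = 15 − 2 × (3600/1000) = 7.8°C.
ISA deviation = 19 − 7.8 = +11.2°C.
Density altitude = 3600 + 120 × (11.2) = 4944 ft.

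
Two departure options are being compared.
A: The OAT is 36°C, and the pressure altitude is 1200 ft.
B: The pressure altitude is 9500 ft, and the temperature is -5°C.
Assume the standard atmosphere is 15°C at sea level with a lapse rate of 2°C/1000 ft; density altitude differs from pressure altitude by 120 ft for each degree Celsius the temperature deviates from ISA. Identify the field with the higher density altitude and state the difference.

A: ISA temp = 12.6°C, deviation +23.4°C, DA = 1200 + 120 × 23.4 = 4008 ft.
B: ISA temp = -4°C, deviation -1°C, DA = 9500 + 120 × (-1) = 9380 ft.
B is higher by 9380 − 4008 = 5372 ft.

B by 5372 ft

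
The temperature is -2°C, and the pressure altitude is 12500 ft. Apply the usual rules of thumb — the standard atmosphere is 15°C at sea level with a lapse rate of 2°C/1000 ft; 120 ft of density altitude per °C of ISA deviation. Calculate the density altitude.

13460 ft

ISA temperature at 12500 ft = 15 − 2 × (12500/1000) = -10°C.
ISA deviation = -2 − (-10) = +8°C.
Density altitude = 12500 + 120 × (8) = 12500 + (+960) = 13460 ft.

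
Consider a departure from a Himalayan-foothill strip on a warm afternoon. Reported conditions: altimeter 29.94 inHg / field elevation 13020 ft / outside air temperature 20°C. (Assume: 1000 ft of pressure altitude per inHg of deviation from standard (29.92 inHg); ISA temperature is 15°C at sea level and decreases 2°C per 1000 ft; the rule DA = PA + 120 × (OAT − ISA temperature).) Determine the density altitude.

Pressure altitude = 13020 + (29.92 − 29.94) × 1000 = 13020 + (-20) = 13000 ft.
ISA temperature at 13000 ft = 15 − 2 × (13000/1000) = -11°C.
ISA deviation = 20 − (-11) = +31°C.
Density altitude = 13000 + 120 × (31) = 16720 ft.

16720 ft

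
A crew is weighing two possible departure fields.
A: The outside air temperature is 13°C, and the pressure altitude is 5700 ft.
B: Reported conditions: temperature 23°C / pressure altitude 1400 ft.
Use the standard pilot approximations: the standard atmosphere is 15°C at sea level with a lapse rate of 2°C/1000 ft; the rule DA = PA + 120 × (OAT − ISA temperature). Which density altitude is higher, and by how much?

A by 4132 ft

A: ISA temp = 3.6°C, deviation +9.4°C, DA = 5700 + 120 × 9.4 = 6828 ft.
B: ISA temp = 12.2°C, deviation +10.8°C, DA = 1400 + 120 × 10.8 = 2696 ft.
A is higher by 6828 − 2696 = 4132 ft.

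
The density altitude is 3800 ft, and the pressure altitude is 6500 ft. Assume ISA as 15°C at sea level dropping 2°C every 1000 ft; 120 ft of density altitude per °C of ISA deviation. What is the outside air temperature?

Density altitude − pressure altitude = 3800 − 6500 = -2700 ft.
At 120 ft/°C that is an ISA deviation of -2700/120 = -22.5°C.
ISA temperature at 6500 ft = 15 − 2 × (6500/1000) = 2°C.
OAT = ISA + deviation = 2 + (-22.5) = -20.5°C.

-20.5°C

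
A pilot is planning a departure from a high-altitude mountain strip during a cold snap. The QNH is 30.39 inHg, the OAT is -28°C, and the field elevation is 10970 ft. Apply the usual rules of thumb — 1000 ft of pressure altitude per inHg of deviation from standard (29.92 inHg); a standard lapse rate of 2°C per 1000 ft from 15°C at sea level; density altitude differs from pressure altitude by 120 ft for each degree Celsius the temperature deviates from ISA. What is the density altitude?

7860 ft

Pressure altitude = 10970 + (29.92 − 30.39) × 1000 = 10970 + (-470) = 10500 ft.
ISA temperature at 10500 ft = 15 − 2 × (10500/1000) = -6°C.
ISA deviation = -28 − (-6) = -22°C.
Density altitude = 10500 + 120 × (-22) = 7860 ft.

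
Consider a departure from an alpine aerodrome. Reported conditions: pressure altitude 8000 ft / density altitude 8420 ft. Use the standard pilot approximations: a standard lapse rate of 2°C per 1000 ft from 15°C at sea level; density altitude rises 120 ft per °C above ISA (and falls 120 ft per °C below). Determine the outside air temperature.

Density altitude − pressure altitude = 8420 − 8000 = +420 ft.
At 120 ft/°C that is an ISA deviation of 420/120 = +3.5°C.
ISA temperature at 8000 ft = 15 − 2 × (8000/1000) = -1°C.
OAT = ISA + deviation = -1 + (+3.5) = 2.5°C.

2.5°C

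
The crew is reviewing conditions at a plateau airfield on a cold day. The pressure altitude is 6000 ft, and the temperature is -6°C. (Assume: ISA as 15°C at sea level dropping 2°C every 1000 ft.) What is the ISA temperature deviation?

ISA temperature at 6000 ft = 15 − 2 × (6000/1000) = 3°C.
Deviation = OAT − ISA = -6 − 3 = -9°C.

ISA-9°C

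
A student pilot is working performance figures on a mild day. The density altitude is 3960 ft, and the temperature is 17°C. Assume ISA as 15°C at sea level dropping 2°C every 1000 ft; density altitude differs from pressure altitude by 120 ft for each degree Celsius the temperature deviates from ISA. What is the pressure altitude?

DA = PA + 120 × (OAT − (15 − 2·PA/1000)) = PA + 120·OAT − 1800 + 0.24·PA = 1.24·PA + 120·OAT − 1800.
So 1.24·PA = 3960 − 120 × 17 + 1800 = 3720.
PA = 3720 / 1.24 = 3000 ft.

3000 ft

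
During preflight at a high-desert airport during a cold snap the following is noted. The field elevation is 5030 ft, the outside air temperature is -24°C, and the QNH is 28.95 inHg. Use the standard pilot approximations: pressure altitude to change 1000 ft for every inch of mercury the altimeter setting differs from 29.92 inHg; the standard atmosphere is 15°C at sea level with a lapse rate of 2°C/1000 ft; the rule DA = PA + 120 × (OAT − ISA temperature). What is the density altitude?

Pressure altitude = 5030 + (29.92 − 28.95) × 1000 = 5030 + (+970) = 6000 ft.
ISA temperature at 6000 ft = 15 − 2 × (6000/1000) = 3°C.
ISA deviation = -24 − 3 = -27°C.
Density altitude = 6000 + 120 × (-27) = 2760 ft.

2760 ft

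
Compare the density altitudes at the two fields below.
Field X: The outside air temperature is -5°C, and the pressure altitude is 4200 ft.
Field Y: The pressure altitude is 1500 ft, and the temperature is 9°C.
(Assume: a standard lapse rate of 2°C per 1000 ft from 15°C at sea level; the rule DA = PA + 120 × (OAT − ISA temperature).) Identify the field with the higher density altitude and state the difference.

Field X: ISA temp = 6.6°C, deviation -11.6°C, DA = 4200 + 120 × (-11.6) = 2808 ft.
Field Y: ISA temp = 12°C, deviation -3°C, DA = 1500 + 120 × (-3) = 1140 ft.
Field X is higher by 2808 − 1140 = 1668 ft.

Field X by 1668 ft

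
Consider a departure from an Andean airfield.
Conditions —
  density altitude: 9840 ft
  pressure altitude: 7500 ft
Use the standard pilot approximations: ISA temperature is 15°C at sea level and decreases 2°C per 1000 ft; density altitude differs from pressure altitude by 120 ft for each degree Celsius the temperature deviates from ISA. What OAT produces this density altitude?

Density altitude − pressure altitude = 9840 − 7500 = +2340 ft.
At 120 ft/°C that is an ISA deviation of 2340/120 = +19.5°C.
ISA temperature at 7500 ft = 15 − 2 × (7500/1000) = 0°C.
OAT = ISA + deviation = 0 + (+19.5) = 19.5°C.

19.5°C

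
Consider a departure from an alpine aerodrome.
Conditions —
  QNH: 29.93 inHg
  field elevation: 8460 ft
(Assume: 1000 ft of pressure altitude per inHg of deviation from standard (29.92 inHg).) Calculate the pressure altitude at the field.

Pressure correction = (29.92 − 29.93) × 1000 = -10 ft.
Pressure altitude = 8460 + (-10) = 8450 ft.

8450 ft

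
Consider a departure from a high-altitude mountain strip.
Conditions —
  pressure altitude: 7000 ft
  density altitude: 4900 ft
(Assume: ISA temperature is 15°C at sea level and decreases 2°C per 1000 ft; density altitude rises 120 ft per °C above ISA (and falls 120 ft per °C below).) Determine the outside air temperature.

-16.5°C

Density altitude − pressure altitude = 4900 − 7000 = -2100 ft.
At 120 ft/°C that is an ISA deviation of -2100/120 = -17.5°C.
ISA temperature at 7000 ft = 15 − 2 × (7000/1000) = 1°C.
OAT = ISA + deviation = 1 + (-17.5) = -16.5°C.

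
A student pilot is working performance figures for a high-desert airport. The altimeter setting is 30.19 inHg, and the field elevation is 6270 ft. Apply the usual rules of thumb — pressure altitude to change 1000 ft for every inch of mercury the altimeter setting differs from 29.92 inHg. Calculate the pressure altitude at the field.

Pressure correction = (29.92 − 30.19) × 1000 = -270 ft.
Pressure altitude = 6270 + (-270) = 6000 ft.

6000 ft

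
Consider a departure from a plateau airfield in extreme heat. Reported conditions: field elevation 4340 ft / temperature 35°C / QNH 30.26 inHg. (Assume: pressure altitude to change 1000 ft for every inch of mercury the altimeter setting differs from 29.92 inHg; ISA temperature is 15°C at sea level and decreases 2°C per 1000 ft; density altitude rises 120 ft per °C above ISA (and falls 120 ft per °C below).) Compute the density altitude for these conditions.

7360 ft

Pressure altitude = 4340 + (29.92 − 30.26) × 1000 = 4340 + (-340) = 4000 ft.
ISA temperature at 4000 ft = 15 − 2 × (4000/1000) = 7°C.
ISA deviation = 35 − 7 = +28°C.
Density altitude = 4000 + 120 × (28) = 7360 ft.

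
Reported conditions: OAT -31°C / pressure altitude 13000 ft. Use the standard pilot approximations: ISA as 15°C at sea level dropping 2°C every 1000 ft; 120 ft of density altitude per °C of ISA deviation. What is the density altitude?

10600 ft

ISA temperature at 13000 ft = 15 − 2 × (13000/1000) = -11°C.
ISA deviation = -31 − (-11) = -20°C.
Density altitude = 13000 + 120 × (-20) = 13000 + (-2400) = 10600 ft.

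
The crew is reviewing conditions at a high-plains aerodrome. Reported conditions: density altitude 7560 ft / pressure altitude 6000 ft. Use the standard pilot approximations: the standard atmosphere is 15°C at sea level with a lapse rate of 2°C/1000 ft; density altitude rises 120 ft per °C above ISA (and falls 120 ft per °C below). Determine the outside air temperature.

16°C

Density altitude − pressure altitude = 7560 − 6000 = +1560 ft.
At 120 ft/°C that is an ISA deviation of 1560/120 = +13°C.
ISA temperature at 6000 ft = 15 − 2 × (6000/1000) = 3°C.
OAT = ISA + deviation = 3 + (+13) = 16°C.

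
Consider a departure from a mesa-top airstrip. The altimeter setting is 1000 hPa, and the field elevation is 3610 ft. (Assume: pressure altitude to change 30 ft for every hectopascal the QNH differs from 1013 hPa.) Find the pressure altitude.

4000 ft

Pressure correction = (1013 − 1000) × 30 = +390 ft.
Pressure altitude = 3610 + (+390) = 4000 ft.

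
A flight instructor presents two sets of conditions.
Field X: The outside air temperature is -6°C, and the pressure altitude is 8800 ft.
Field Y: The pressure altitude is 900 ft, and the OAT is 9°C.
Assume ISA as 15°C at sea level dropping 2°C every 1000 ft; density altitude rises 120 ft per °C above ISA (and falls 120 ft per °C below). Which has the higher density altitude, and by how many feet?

Field X: ISA temp = -2.6°C, deviation -3.4°C, DA = 8800 + 120 × (-3.4) = 8392 ft.
Field Y: ISA temp = 13.2°C, deviation -4.2°C, DA = 900 + 120 × (-4.2) = 396 ft.
Field X is higher by 8392 − 396 = 7996 ft.

Field X by 7996 ft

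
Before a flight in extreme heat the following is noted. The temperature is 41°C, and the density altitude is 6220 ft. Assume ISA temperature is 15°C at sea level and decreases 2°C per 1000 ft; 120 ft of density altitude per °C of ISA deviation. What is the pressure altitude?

DA = PA + 120 × (OAT − (15 − 2·PA/1000)) = PA + 120·OAT − 1800 + 0.24·PA = 1.24·PA + 120·OAT − 1800.
So 1.24·PA = 6220 − 120 × 41 + 1800 = 3100.
PA = 3100 / 1.24 = 2500 ft.

2500 ft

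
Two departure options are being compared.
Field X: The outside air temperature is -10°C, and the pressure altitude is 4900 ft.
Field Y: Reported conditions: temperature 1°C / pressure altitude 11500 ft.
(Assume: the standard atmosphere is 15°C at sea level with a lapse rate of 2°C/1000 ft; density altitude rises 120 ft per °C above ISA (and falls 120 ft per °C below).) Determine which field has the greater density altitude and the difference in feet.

Field Y by 9504 ft

Field X: ISA temp = 5.2°C, deviation -15.2°C, DA = 4900 + 120 × (-15.2) = 3076 ft.
Field Y: ISA temp = -8°C, deviation +9°C, DA = 11500 + 120 × 9 = 12580 ft.
Field Y is higher by 12580 − 3076 = 9504 ft.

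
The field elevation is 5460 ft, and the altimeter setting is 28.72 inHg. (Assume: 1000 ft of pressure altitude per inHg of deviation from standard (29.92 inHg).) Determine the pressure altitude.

Pressure correction = (29.92 − 28.72) × 1000 = +1200 ft.
Pressure altitude = 5460 + (+1200) = 6660 ft.

6660 ft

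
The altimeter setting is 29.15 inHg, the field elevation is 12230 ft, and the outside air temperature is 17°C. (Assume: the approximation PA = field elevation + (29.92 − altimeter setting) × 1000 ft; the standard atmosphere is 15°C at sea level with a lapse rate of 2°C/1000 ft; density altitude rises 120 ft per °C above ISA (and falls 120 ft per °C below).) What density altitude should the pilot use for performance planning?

16360 ft

Pressure altitude = 12230 + (29.92 − 29.15) × 1000 = 12230 + (+770) = 13000 ft.
ISA temperature at 13000 ft = 15 − 2 × (13000/1000) = -11°C.
ISA deviation = 17 − (-11) = +28°C.
Density altitude = 13000 + 120 × (28) = 16360 ft.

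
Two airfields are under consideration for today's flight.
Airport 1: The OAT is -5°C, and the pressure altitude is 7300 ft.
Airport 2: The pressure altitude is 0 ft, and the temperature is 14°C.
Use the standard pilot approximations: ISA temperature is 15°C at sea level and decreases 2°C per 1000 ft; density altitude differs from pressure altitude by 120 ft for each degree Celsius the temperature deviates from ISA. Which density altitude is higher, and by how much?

Airport 1 by 6772 ft

Airport 1: ISA temp = 0.4°C, deviation -5.4°C, DA = 7300 + 120 × (-5.4) = 6652 ft.
Airport 2: ISA temp = 15°C, deviation -1°C, DA = 0 + 120 × (-1) = -120 ft.
Airport 1 is higher by 6652 − (-120) = 6772 ft.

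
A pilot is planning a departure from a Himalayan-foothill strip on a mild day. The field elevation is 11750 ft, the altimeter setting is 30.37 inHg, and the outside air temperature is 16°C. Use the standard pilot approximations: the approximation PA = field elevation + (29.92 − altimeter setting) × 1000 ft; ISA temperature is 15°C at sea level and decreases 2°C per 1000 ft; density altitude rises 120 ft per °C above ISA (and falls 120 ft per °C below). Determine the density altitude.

Pressure altitude = 11750 + (29.92 − 30.37) × 1000 = 11750 + (-450) = 11300 ft.
ISA temperature at 11300 ft = 15 − 2 × (11300/1000) = -7.6°C.
ISA deviation = 16 − (-7.6) = +23.6°C.
Density altitude = 11300 + 120 × (23.6) = 14132 ft.

14132 ft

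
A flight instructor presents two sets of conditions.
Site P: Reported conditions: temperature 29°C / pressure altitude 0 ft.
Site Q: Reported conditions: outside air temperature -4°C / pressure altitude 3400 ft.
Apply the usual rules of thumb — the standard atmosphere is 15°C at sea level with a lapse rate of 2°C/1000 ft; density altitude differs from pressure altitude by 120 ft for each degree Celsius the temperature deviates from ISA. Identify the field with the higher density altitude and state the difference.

Site P: ISA temp = 15°C, deviation +14°C, DA = 0 + 120 × 14 = 1680 ft.
Site Q: ISA temp = 8.2°C, deviation -12.2°C, DA = 3400 + 120 × (-12.2) = 1936 ft.
Site Q is higher by 1936 − 1680 = 256 ft.

Site Q by 256 ft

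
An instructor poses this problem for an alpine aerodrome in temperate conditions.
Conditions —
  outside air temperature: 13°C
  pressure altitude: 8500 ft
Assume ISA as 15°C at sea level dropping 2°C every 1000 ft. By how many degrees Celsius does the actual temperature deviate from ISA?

ISA temperature at 8500 ft = 15 − 2 × (8500/1000) = -2°C.
Deviation = OAT − ISA = 13 − (-2) = +15°C.

ISA+15°C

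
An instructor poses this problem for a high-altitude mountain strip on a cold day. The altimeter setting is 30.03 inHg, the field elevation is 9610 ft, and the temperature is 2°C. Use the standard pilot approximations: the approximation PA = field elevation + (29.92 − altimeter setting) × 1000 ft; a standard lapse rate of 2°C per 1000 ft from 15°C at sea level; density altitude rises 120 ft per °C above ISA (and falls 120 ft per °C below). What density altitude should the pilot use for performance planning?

10220 ft

Pressure altitude = 9610 + (29.92 − 30.03) × 1000 = 9610 + (-110) = 9500 ft.
ISA temperature at 9500 ft = 15 − 2 × (9500/1000) = -4°C.
ISA deviation = 2 − (-4) = +6°C.
Density altitude = 9500 + 120 × (6) = 10220 ft.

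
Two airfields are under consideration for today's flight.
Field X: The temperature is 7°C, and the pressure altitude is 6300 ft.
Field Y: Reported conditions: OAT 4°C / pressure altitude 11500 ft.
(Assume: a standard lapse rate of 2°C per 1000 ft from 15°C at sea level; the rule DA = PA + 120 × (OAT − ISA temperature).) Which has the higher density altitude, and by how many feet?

Field Y by 6088 ft

Field X: ISA temp = 2.4°C, deviation +4.6°C, DA = 6300 + 120 × 4.6 = 6852 ft.
Field Y: ISA temp = -8°C, deviation +12°C, DA = 11500 + 120 × 12 = 12940 ft.
Field Y is higher by 12940 − 6852 = 6088 ft.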